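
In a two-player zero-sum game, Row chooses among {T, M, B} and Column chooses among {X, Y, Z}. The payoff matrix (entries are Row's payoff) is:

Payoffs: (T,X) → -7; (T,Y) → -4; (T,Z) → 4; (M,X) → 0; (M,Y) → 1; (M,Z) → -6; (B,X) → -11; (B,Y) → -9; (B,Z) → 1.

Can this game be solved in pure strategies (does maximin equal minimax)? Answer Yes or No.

Row minima: T → -7, M → -6, B → -11; maximin = -6.
Column maxima: X → 0, Y → 1, Z → 4; minimax = 0.
-6 ≠ 0, so no pure-strategy equilibrium exists.

No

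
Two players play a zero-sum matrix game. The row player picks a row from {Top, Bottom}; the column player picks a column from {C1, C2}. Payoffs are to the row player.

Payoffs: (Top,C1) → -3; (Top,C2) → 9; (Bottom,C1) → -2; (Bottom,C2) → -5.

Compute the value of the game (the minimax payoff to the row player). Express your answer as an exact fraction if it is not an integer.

Row minima: Top → -3, Bottom → -5; maximin = -3.
Column maxima: C1 → -2, C2 → 9; minimax = -2.
-3 ≠ -2, so there is no saddle point; optimal play is mixed.
Let the row player play Top with probability p. Expected payoff against C1: (-3)p + (-2)(1−p) = −p − 2; against C2: 9p + (-5)(1−p) = 14p − 5.
Setting these equal: −p − 2 = 14p − 5 ⇒ −15p = -3 ⇒ p = 1/5, and the value is (-1)·(1/5) − 2 = -11/5.
For the column player: with q = P(C1), equating Top's and Bottom's payoffs gives −12q + 9 = 3q − 5 ⇒ q = 14/15.

-11/5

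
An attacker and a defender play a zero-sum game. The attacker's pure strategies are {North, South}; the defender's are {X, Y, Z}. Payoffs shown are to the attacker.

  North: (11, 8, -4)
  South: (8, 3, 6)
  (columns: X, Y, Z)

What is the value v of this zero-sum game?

Row minima: North → -4, South → 3; maximin = 3.
Column maxima: X → 11, Y → 8, Z → 6; minimax = 6.
3 ≠ 6, so there is no saddle point; optimal play is mixed.
X is strictly dominated by Y (it gives the attacker strictly more in every row), so the defender never plays it.
On the remaining 2×2 (North, South vs Y, Z):
Let the attacker play North with probability p. Expected payoff against Y: 8p + 3(1−p) = 5p + 3; against Z: (-4)p + 6(1−p) = −10p + 6.
Setting these equal: 5p + 3 = −10p + 6 ⇒ 15p = 3 ⇒ p = 1/5, and the value is (5)·(1/5) + 3 = 4.
For the defender: with q = P(Y), equating North's and South's payoffs gives 12q − 4 = −3q + 6 ⇒ q = 2/3.

4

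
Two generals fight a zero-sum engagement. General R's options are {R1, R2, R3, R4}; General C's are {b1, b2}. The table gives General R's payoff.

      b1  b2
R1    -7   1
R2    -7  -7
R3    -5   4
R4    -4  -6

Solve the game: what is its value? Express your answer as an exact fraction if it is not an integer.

Row minima: R1 → -7, R2 → -7, R3 → -5, R4 → -6; maximin = -5.
Column maxima: b1 → -4, b2 → 4; minimax = -4.
-5 ≠ -4, so there is no saddle point; optimal play is mixed.
R1 is strictly dominated by R3, so General R never plays it.
R2 is strictly dominated by R3, so General R never plays it.
On the remaining 2×2 (R3, R4 vs b1, b2):
Let General R play R3 with probability p. Expected payoff against b1: (-5)p + (-4)(1−p) = −p − 4; against b2: 4p + (-6)(1−p) = 10p − 6.
Setting these equal: −p − 4 = 10p − 6 ⇒ −11p = -2 ⇒ p = 2/11, and the value is (-1)·(2/11) − 4 = -46/11.
For General C: with q = P(b1), equating R3's and R4's payoffs gives −9q + 4 = 2q − 6 ⇒ q = 10/11.

-46/11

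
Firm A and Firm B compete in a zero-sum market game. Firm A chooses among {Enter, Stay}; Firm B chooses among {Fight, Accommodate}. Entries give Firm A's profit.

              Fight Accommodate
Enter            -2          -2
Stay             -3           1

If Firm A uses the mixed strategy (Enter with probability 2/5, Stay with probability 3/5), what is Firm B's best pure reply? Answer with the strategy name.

Fight

If Firm B plays Fight, Firm A's expected payoff is (2/5)·(-2) + (3/5)·(-3) = -13/5.
If Firm B plays Accommodate, Firm A's expected payoff is (2/5)·(-2) + (3/5)·1 = -1/5.
Firm B minimizes Firm A's payoff; the smallest is -13/5, so the best response is Fight.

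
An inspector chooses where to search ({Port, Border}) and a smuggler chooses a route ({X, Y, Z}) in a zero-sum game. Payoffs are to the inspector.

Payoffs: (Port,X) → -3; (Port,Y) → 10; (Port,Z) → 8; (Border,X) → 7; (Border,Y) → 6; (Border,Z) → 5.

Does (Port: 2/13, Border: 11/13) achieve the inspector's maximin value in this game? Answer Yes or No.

Against X this mix gives (2/13)·(-3) + (11/13)·7 = 71/13.
Against Y this mix gives (2/13)·10 + (11/13)·6 = 86/13.
Against Z this mix gives (2/13)·8 + (11/13)·5 = 71/13.
All of the smuggler's active replies (X, Z) yield 71/13, and no column does worse for the inspector. The mix makes the smuggler indifferent and guarantees 71/13, so it is optimal.

Yes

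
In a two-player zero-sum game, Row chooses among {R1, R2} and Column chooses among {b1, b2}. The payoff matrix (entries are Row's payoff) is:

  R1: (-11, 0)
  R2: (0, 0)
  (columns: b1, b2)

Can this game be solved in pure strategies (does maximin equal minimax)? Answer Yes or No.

Row minima: R1 → -11, R2 → 0; maximin = 0.
Column maxima: b1 → 0, b2 → 0; minimax = 0.
maximin = minimax = 0, so a saddle point exists.

Yes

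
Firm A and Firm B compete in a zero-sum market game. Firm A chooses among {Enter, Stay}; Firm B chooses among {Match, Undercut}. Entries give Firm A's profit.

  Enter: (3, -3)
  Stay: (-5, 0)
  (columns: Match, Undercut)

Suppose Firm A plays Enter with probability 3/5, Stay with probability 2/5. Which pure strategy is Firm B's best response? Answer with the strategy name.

If Firm B plays Match, Firm A's expected payoff is (3/5)·3 + (2/5)·(-5) = -1/5.
If Firm B plays Undercut, Firm A's expected payoff is (3/5)·(-3) + (2/5)·0 = -9/5.
Firm B minimizes Firm A's payoff; the smallest is -9/5, so the best response is Undercut.

Undercut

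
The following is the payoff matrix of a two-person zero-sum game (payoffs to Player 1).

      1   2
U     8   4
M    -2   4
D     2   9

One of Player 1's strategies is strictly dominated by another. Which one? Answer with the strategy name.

M

D gives a strictly higher payoff than M against every column: 2 > -2, 9 > 4.
So M is strictly dominated and Player 1 never plays it.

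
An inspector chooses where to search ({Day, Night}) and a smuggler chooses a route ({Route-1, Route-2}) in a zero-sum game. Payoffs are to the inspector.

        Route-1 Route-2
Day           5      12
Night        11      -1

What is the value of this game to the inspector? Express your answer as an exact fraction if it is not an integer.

Row minima: Day → 5, Night → -1; maximin = 5.
Column maxima: Route-1 → 11, Route-2 → 12; minimax = 11.
5 ≠ 11, so there is no saddle point; optimal play is mixed.
Let the inspector play Day with probability p. Expected payoff against Route-1: 5p + 11(1−p) = −6p + 11; against Route-2: 12p + (-1)(1−p) = 13p − 1.
Setting these equal: −6p + 11 = 13p − 1 ⇒ −19p = -12 ⇒ p = 12/19, and the value is (-6)·(12/19) + 11 = 137/19.
For the smuggler: with q = P(Route-1), equating Day's and Night's payoffs gives −7q + 12 = 12q − 1 ⇒ q = 13/19.

137/19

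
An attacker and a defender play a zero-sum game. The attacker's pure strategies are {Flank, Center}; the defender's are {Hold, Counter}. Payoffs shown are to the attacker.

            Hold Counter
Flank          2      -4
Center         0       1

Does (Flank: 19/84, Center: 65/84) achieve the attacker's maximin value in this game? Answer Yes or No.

Against Hold this mix gives (19/84)·2 + (65/84)·0 = 19/42.
Against Counter this mix gives (19/84)·(-4) + (65/84)·1 = -11/84.
The defender will play Counter, holding the attacker to -11/84. Shifting weight toward the row that does better against Counter would raise this floor (the equalizing mix achieves 2/7 against both Counter and Hold), so the proposed strategy is not optimal.

No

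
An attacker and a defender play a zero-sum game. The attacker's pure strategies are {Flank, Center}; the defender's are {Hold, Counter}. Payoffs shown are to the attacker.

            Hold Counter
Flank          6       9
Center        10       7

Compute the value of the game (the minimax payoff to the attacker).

8

Row minima: Flank → 6, Center → 7; maximin = 7.
Column maxima: Hold → 10, Counter → 9; minimax = 9.
7 ≠ 9, so there is no saddle point; optimal play is mixed.
Let the attacker play Flank with probability p. Expected payoff against Hold: 6p + 10(1−p) = −4p + 10; against Counter: 9p + 7(1−p) = 2p + 7.
Setting these equal: −4p + 10 = 2p + 7 ⇒ −6p = -3 ⇒ p = 1/2, and the value is (-4)·(1/2) + 10 = 8.
For the defender: with q = P(Hold), equating Flank's and Center's payoffs gives −3q + 9 = 3q + 7 ⇒ q = 1/3.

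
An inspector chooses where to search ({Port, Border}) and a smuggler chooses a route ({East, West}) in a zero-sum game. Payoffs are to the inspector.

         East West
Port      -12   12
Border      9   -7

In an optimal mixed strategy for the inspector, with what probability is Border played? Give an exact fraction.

3/5

Row minima: Port → -12, Border → -7; maximin = -7.
Column maxima: East → 9, West → 12; minimax = 9.
-7 ≠ 9, so there is no saddle point; optimal play is mixed.
Let the inspector play Port with probability p. Expected payoff against East: (-12)p + 9(1−p) = −21p + 9; against West: 12p + (-7)(1−p) = 19p − 7.
Setting these equal: −21p + 9 = 19p − 7 ⇒ −40p = -16 ⇒ p = 2/5, and the value is (-21)·(2/5) + 9 = 3/5.
For the smuggler: with q = P(East), equating Port's and Border's payoffs gives −24q + 12 = 16q − 7 ⇒ q = 19/40.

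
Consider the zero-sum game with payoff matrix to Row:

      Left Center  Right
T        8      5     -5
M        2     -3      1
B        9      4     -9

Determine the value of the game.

Row minima: T → -5, M → -3, B → -9; maximin = -3.
Column maxima: Left → 9, Center → 5, Right → 1; minimax = 1.
-3 ≠ 1, so there is no saddle point; optimal play is mixed.
Left is strictly dominated by Center (it gives Row strictly more in every row), so Column never plays it.
With Left eliminated, B is strictly dominated by T (T gives Row strictly more in every remaining column), so Row never plays it.
On the remaining 2×2 (T, M vs Center, Right):
Let Row play T with probability p. Expected payoff against Center: 5p + (-3)(1−p) = 8p − 3; against Right: (-5)p + 1(1−p) = −6p + 1.
Setting these equal: 8p − 3 = −6p + 1 ⇒ 14p = 4 ⇒ p = 2/7, and the value is (8)·(2/7) − 3 = -5/7.
For Column: with q = P(Center), equating T's and M's payoffs gives 10q − 5 = −4q + 1 ⇒ q = 3/7.

-5/7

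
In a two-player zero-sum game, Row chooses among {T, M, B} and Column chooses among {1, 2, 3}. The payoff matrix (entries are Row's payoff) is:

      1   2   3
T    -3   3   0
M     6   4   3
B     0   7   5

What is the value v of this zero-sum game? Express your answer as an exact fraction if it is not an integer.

Row minima: T → -3, M → 3, B → 0; maximin = 3.
Column maxima: 1 → 6, 2 → 7, 3 → 5; minimax = 5.
3 ≠ 5, so there is no saddle point; optimal play is mixed.
T is strictly dominated by M, so Row never plays it.
2 is strictly dominated by 3 (it gives Row strictly more in every row), so Column never plays it.
On the remaining 2×2 (M, B vs 1, 3):
Let Row play M with probability p. Expected payoff against 1: 6p + 0(1−p) = 6p; against 3: 3p + 5(1−p) = −2p + 5.
Setting these equal: 6p = −2p + 5 ⇒ 8p = 5 ⇒ p = 5/8, and the value is (6)·(5/8) = 15/4.
For Column: with q = P(1), equating M's and B's payoffs gives 3q + 3 = −5q + 5 ⇒ q = 1/4.

15/4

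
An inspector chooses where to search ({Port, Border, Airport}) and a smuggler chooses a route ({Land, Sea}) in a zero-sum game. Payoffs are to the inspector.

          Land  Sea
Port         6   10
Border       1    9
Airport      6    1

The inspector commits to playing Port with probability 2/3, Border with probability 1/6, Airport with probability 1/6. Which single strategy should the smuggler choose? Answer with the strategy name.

If the smuggler plays Land, the inspector's expected payoff is (2/3)·6 + (1/6)·1 + (1/6)·6 = 31/6.
If the smuggler plays Sea, the inspector's expected payoff is (2/3)·10 + (1/6)·9 + (1/6)·1 = 25/3.
The smuggler minimizes the inspector's payoff; the smallest is 31/6, so the best response is Land.

Land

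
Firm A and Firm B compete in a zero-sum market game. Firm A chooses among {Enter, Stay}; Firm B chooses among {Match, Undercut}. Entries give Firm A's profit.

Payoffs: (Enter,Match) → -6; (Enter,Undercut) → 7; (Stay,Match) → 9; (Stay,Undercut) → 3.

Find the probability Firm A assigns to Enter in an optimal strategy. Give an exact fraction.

6/19

Row minima: Enter → -6, Stay → 3; maximin = 3.
Column maxima: Match → 9, Undercut → 7; minimax = 7.
3 ≠ 7, so there is no saddle point; optimal play is mixed.
Let Firm A play Enter with probability p. Expected payoff against Match: (-6)p + 9(1−p) = −15p + 9; against Undercut: 7p + 3(1−p) = 4p + 3.
Setting these equal: −15p + 9 = 4p + 3 ⇒ −19p = -6 ⇒ p = 6/19, and the value is (-15)·(6/19) + 9 = 81/19.
For Firm B: with q = P(Match), equating Enter's and Stay's payoffs gives −13q + 7 = 6q + 3 ⇒ q = 4/19.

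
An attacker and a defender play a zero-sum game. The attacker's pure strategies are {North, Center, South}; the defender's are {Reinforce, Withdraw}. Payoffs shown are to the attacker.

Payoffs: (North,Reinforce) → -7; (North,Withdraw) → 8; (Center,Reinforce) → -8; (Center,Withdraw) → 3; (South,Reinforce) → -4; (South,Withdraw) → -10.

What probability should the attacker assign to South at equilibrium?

5/7

Row minima: North → -7, Center → -8, South → -10; maximin = -7.
Column maxima: Reinforce → -4, Withdraw → 8; minimax = -4.
-7 ≠ -4, so there is no saddle point; optimal play is mixed.
Center is strictly dominated by North, so the attacker never plays it.
On the remaining 2×2 (North, South vs Reinforce, Withdraw):
Let the attacker play North with probability p. Expected payoff against Reinforce: (-7)p + (-4)(1−p) = −3p − 4; against Withdraw: 8p + (-10)(1−p) = 18p − 10.
Setting these equal: −3p − 4 = 18p − 10 ⇒ −21p = -6 ⇒ p = 2/7, and the value is (-3)·(2/7) − 4 = -34/7.
For the defender: with q = P(Reinforce), equating North's and South's payoffs gives −15q + 8 = 6q − 10 ⇒ q = 6/7.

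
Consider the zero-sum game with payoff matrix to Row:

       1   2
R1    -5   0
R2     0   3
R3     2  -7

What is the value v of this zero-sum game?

Row minima: R1 → -5, R2 → 0, R3 → -7; maximin = 0.
Column maxima: 1 → 2, 2 → 3; minimax = 2.
0 ≠ 2, so there is no saddle point; optimal play is mixed.
R1 is strictly dominated by R2, so Row never plays it.
On the remaining 2×2 (R2, R3 vs 1, 2):
Let Row play R2 with probability p. Expected payoff against 1: 0p + 2(1−p) = −2p + 2; against 2: 3p + (-7)(1−p) = 10p − 7.
Setting these equal: −2p + 2 = 10p − 7 ⇒ −12p = -9 ⇒ p = 3/4, and the value is (-2)·(3/4) + 2 = 1/2.
For Column: with q = P(1), equating R2's and R3's payoffs gives −3q + 3 = 9q − 7 ⇒ q = 5/6.

1/2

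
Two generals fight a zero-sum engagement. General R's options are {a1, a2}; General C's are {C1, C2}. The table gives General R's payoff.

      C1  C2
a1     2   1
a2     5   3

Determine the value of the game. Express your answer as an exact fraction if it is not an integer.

Row minima: a1 → 1, a2 → 3; maximin = 3.
Column maxima: C1 → 5, C2 → 3; minimax = 3.
Since maximin = minimax = 3, there is a saddle point and the value is 3.

3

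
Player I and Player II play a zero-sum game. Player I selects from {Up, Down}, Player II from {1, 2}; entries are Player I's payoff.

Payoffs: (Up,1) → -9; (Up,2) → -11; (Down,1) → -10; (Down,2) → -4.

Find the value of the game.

Row minima: Up → -11, Down → -10; maximin = -10.
Column maxima: 1 → -9, 2 → -4; minimax = -9.
-10 ≠ -9, so there is no saddle point; optimal play is mixed.
Let Player I play Up with probability p. Expected payoff against 1: (-9)p + (-10)(1−p) = p − 10; against 2: (-11)p + (-4)(1−p) = −7p − 4.
Setting these equal: p − 10 = −7p − 4 ⇒ 8p = 6 ⇒ p = 3/4, and the value is (1)·(3/4) − 10 = -37/4.
For Player II: with q = P(1), equating Up's and Down's payoffs gives 2q − 11 = −6q − 4 ⇒ q = 7/8.

-37/4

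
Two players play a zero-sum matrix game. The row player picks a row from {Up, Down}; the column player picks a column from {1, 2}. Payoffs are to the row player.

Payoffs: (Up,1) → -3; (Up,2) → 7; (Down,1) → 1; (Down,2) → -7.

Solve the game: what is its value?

-7/9

Row minima: Up → -3, Down → -7; maximin = -3.
Column maxima: 1 → 1, 2 → 7; minimax = 1.
-3 ≠ 1, so there is no saddle point; optimal play is mixed.
Let the row player play Up with probability p. Expected payoff against 1: (-3)p + 1(1−p) = −4p + 1; against 2: 7p + (-7)(1−p) = 14p − 7.
Setting these equal: −4p + 1 = 14p − 7 ⇒ −18p = -8 ⇒ p = 4/9, and the value is (-4)·(4/9) + 1 = -7/9.
For the column player: with q = P(1), equating Up's and Down's payoffs gives −10q + 7 = 8q − 7 ⇒ q = 7/9.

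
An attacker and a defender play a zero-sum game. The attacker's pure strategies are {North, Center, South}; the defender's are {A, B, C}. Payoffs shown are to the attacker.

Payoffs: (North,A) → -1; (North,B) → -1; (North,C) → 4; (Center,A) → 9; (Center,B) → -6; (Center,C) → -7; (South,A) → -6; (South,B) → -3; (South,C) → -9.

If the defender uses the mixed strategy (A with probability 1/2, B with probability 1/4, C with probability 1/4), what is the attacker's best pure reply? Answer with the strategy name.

Center

Expected payoff of North: (1/2)·(-1) + (1/4)·(-1) + (1/4)·4 = 1/4.
Expected payoff of Center: (1/2)·9 + (1/4)·(-6) + (1/4)·(-7) = 5/4.
Expected payoff of South: (1/2)·(-6) + (1/4)·(-3) + (1/4)·(-9) = -6.
The largest is 5/4, so the attacker's best response is Center.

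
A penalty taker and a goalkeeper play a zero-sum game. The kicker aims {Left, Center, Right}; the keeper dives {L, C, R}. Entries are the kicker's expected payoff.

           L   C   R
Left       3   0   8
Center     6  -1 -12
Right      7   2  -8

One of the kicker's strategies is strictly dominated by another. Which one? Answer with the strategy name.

Right gives a strictly higher payoff than Center against every column: 7 > 6, 2 > -1, -8 > -12.
So Center is strictly dominated and the kicker never plays it.

Center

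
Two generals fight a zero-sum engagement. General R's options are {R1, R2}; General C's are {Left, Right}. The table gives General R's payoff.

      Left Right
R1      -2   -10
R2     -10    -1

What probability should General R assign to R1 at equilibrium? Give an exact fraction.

9/17

Row minima: R1 → -10, R2 → -10; maximin = -10.
Column maxima: Left → -2, Right → -1; minimax = -2.
-10 ≠ -2, so there is no saddle point; optimal play is mixed.
Let General R play R1 with probability p. Expected payoff against Left: (-2)p + (-10)(1−p) = 8p − 10; against Right: (-10)p + (-1)(1−p) = −9p − 1.
Setting these equal: 8p − 10 = −9p − 1 ⇒ 17p = 9 ⇒ p = 9/17, and the value is (8)·(9/17) − 10 = -98/17.
For General C: with q = P(Left), equating R1's and R2's payoffs gives 8q − 10 = −9q − 1 ⇒ q = 9/17.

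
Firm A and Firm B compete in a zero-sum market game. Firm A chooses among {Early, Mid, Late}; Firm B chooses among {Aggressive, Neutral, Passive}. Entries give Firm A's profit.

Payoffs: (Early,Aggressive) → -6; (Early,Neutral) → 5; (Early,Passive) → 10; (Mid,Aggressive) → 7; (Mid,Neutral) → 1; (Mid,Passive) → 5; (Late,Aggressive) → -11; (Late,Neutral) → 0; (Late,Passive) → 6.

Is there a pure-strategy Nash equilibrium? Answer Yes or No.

Row minima: Early → -6, Mid → 1, Late → -11; maximin = 1.
Column maxima: Aggressive → 7, Neutral → 5, Passive → 10; minimax = 5.
1 ≠ 5, so no pure-strategy equilibrium exists.

No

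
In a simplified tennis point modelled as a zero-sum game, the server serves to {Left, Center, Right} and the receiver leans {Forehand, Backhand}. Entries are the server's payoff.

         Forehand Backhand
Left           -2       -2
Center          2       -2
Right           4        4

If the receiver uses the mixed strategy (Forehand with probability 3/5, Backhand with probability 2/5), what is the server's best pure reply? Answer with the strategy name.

Right

Expected payoff of Left: (3/5)·(-2) + (2/5)·(-2) = -2.
Expected payoff of Center: (3/5)·2 + (2/5)·(-2) = 2/5.
Expected payoff of Right: (3/5)·4 + (2/5)·4 = 4.
The largest is 4, so the server's best response is Right.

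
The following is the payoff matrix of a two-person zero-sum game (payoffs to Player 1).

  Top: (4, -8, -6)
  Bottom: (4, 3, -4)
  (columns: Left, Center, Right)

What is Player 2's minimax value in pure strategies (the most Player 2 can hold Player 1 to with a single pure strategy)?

Column maxima: Left → 4, Center → 3, Right → -4.
The smallest of these is -4.

-4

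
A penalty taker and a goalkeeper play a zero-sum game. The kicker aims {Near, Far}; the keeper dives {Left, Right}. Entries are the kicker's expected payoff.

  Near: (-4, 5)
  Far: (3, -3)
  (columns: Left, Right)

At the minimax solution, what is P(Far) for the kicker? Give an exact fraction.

Row minima: Near → -4, Far → -3; maximin = -3.
Column maxima: Left → 3, Right → 5; minimax = 3.
-3 ≠ 3, so there is no saddle point; optimal play is mixed.
Let the kicker play Near with probability p. Expected payoff against Left: (-4)p + 3(1−p) = −7p + 3; against Right: 5p + (-3)(1−p) = 8p − 3.
Setting these equal: −7p + 3 = 8p − 3 ⇒ −15p = -6 ⇒ p = 2/5, and the value is (-7)·(2/5) + 3 = 1/5.
For the keeper: with q = P(Left), equating Near's and Far's payoffs gives −9q + 5 = 6q − 3 ⇒ q = 8/15.

3/5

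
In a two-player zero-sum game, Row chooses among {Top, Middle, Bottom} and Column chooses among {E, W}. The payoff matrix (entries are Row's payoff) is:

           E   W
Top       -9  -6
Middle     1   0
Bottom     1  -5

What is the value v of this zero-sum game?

0

Row minima: Top → -9, Middle → 0, Bottom → -5; maximin = 0.
Column maxima: E → 1, W → 0; minimax = 0.
Since maximin = minimax = 0, there is a saddle point and the value is 0.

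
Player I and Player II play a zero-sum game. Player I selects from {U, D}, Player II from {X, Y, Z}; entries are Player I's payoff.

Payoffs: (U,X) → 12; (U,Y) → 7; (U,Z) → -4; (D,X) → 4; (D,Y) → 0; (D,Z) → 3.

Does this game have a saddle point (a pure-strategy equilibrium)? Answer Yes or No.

No

Row minima: U → -4, D → 0; maximin = 0.
Column maxima: X → 12, Y → 7, Z → 3; minimax = 3.
0 ≠ 3, so no pure-strategy equilibrium exists.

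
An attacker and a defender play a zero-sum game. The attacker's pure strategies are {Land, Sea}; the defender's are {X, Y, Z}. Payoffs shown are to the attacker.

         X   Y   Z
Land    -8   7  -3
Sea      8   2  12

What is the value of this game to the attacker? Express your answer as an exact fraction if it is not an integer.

24/7

Row minima: Land → -8, Sea → 2; maximin = 2.
Column maxima: X → 8, Y → 7, Z → 12; minimax = 7.
2 ≠ 7, so there is no saddle point; optimal play is mixed.
Z is strictly dominated by X (it gives the attacker strictly more in every row), so the defender never plays it.
On the remaining 2×2 (Land, Sea vs X, Y):
Let the attacker play Land with probability p. Expected payoff against X: (-8)p + 8(1−p) = −16p + 8; against Y: 7p + 2(1−p) = 5p + 2.
Setting these equal: −16p + 8 = 5p + 2 ⇒ −21p = -6 ⇒ p = 2/7, and the value is (-16)·(2/7) + 8 = 24/7.
For the defender: with q = P(X), equating Land's and Sea's payoffs gives −15q + 7 = 6q + 2 ⇒ q = 5/21.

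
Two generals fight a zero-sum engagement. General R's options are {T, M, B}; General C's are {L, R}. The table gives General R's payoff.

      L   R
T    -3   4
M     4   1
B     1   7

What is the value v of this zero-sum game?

3

Row minima: T → -3, M → 1, B → 1; maximin = 1.
Column maxima: L → 4, R → 7; minimax = 4.
1 ≠ 4, so there is no saddle point; optimal play is mixed.
T is strictly dominated by B, so General R never plays it.
On the remaining 2×2 (M, B vs L, R):
Let General R play M with probability p. Expected payoff against L: 4p + 1(1−p) = 3p + 1; against R: 1p + 7(1−p) = −6p + 7.
Setting these equal: 3p + 1 = −6p + 7 ⇒ 9p = 6 ⇒ p = 2/3, and the value is (3)·(2/3) + 1 = 3.
For General C: with q = P(L), equating M's and B's payoffs gives 3q + 1 = −6q + 7 ⇒ q = 2/3.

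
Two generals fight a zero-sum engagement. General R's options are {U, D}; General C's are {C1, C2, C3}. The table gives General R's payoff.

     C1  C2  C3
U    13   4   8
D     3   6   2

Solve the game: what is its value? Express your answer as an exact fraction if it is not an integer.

5

Row minima: U → 4, D → 2; maximin = 4.
Column maxima: C1 → 13, C2 → 6, C3 → 8; minimax = 6.
4 ≠ 6, so there is no saddle point; optimal play is mixed.
C1 is strictly dominated by C3 (it gives General R strictly more in every row), so General C never plays it.
On the remaining 2×2 (U, D vs C2, C3):
Let General R play U with probability p. Expected payoff against C2: 4p + 6(1−p) = −2p + 6; against C3: 8p + 2(1−p) = 6p + 2.
Setting these equal: −2p + 6 = 6p + 2 ⇒ −8p = -4 ⇒ p = 1/2, and the value is (-2)·(1/2) + 6 = 5.
For General C: with q = P(C2), equating U's and D's payoffs gives −4q + 8 = 4q + 2 ⇒ q = 3/4.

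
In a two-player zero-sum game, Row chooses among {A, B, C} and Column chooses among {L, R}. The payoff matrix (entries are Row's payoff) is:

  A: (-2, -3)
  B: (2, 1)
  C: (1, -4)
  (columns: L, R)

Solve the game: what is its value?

1

Row minima: A → -3, B → 1, C → -4; maximin = 1.
Column maxima: L → 2, R → 1; minimax = 1.
Since maximin = minimax = 1, there is a saddle point and the value is 1.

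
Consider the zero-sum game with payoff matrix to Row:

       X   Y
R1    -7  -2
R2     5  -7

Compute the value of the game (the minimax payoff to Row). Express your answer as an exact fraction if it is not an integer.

-59/17

Row minima: R1 → -7, R2 → -7; maximin = -7.
Column maxima: X → 5, Y → -2; minimax = -2.
-7 ≠ -2, so there is no saddle point; optimal play is mixed.
Let Row play R1 with probability p. Expected payoff against X: (-7)p + 5(1−p) = −12p + 5; against Y: (-2)p + (-7)(1−p) = 5p − 7.
Setting these equal: −12p + 5 = 5p − 7 ⇒ −17p = -12 ⇒ p = 12/17, and the value is (-12)·(12/17) + 5 = -59/17.
For Column: with q = P(X), equating R1's and R2's payoffs gives −5q − 2 = 12q − 7 ⇒ q = 5/17.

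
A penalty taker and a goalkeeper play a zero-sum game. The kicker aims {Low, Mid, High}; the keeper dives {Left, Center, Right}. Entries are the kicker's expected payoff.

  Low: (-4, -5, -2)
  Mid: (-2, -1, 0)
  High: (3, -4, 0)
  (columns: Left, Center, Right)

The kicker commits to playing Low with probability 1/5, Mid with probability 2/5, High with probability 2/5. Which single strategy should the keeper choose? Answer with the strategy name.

If the keeper plays Left, the kicker's expected payoff is (1/5)·(-4) + (2/5)·(-2) + (2/5)·3 = -2/5.
If the keeper plays Center, the kicker's expected payoff is (1/5)·(-5) + (2/5)·(-1) + (2/5)·(-4) = -3.
If the keeper plays Right, the kicker's expected payoff is (1/5)·(-2) + (2/5)·0 + (2/5)·0 = -2/5.
The keeper minimizes the kicker's payoff; the smallest is -3, so the best response is Center.

Center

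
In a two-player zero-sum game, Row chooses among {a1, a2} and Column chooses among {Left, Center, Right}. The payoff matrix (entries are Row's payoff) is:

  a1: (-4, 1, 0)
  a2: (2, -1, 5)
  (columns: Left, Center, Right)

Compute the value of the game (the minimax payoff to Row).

Row minima: a1 → -4, a2 → -1; maximin = -1.
Column maxima: Left → 2, Center → 1, Right → 5; minimax = 1.
-1 ≠ 1, so there is no saddle point; optimal play is mixed.
Right is strictly dominated by Left (it gives Row strictly more in every row), so Column never plays it.
On the remaining 2×2 (a1, a2 vs Left, Center):
Let Row play a1 with probability p. Expected payoff against Left: (-4)p + 2(1−p) = −6p + 2; against Center: 1p + (-1)(1−p) = 2p − 1.
Setting these equal: −6p + 2 = 2p − 1 ⇒ −8p = -3 ⇒ p = 3/8, and the value is (-6)·(3/8) + 2 = -1/4.
For Column: with q = P(Left), equating a1's and a2's payoffs gives −5q + 1 = 3q − 1 ⇒ q = 1/4.

-1/4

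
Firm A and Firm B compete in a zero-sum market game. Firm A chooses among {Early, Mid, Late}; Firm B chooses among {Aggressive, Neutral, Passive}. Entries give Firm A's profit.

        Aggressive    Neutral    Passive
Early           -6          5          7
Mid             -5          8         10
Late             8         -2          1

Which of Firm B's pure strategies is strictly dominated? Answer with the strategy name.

Neutral holds Firm A's payoff strictly below Passive in every row: 5 < 7, 8 < 10, -2 < 1.
So Passive is strictly dominated for Firm B.

Passive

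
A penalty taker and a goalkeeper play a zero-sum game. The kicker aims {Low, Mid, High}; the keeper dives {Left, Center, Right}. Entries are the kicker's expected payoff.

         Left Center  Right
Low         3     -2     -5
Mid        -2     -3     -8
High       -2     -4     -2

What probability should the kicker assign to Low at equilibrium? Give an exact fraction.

2/5

Row minima: Low → -5, Mid → -8, High → -4; maximin = -4.
Column maxima: Left → 3, Center → -2, Right → -2; minimax = -2.
-4 ≠ -2, so there is no saddle point; optimal play is mixed.
Mid is strictly dominated by Low, so the kicker never plays it.
Left is strictly dominated by Center (it gives the kicker strictly more in every row), so the keeper never plays it.
On the remaining 2×2 (Low, High vs Center, Right):
Let the kicker play Low with probability p. Expected payoff against Center: (-2)p + (-4)(1−p) = 2p − 4; against Right: (-5)p + (-2)(1−p) = −3p − 2.
Setting these equal: 2p − 4 = −3p − 2 ⇒ 5p = 2 ⇒ p = 2/5, and the value is (2)·(2/5) − 4 = -16/5.
For the keeper: with q = P(Center), equating Low's and High's payoffs gives 3q − 5 = −2q − 2 ⇒ q = 3/5.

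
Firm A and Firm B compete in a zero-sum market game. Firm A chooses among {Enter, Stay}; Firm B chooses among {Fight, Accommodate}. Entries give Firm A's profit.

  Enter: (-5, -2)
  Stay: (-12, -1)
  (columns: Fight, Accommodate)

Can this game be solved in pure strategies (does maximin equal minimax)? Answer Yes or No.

Yes

Row minima: Enter → -5, Stay → -12; maximin = -5.
Column maxima: Fight → -5, Accommodate → -1; minimax = -5.
maximin = minimax = -5, so a saddle point exists.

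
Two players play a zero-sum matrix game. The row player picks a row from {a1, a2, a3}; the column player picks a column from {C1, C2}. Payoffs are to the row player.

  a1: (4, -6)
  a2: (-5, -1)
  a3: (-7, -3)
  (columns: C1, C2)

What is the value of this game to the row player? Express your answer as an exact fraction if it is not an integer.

Row minima: a1 → -6, a2 → -5, a3 → -7; maximin = -5.
Column maxima: C1 → 4, C2 → -1; minimax = -1.
-5 ≠ -1, so there is no saddle point; optimal play is mixed.
a3 is strictly dominated by a2, so the row player never plays it.
On the remaining 2×2 (a1, a2 vs C1, C2):
Let the row player play a1 with probability p. Expected payoff against C1: 4p + (-5)(1−p) = 9p − 5; against C2: (-6)p + (-1)(1−p) = −5p − 1.
Setting these equal: 9p − 5 = −5p − 1 ⇒ 14p = 4 ⇒ p = 2/7, and the value is (9)·(2/7) − 5 = -17/7.
For the column player: with q = P(C1), equating a1's and a2's payoffs gives 10q − 6 = −4q − 1 ⇒ q = 5/14.

-17/7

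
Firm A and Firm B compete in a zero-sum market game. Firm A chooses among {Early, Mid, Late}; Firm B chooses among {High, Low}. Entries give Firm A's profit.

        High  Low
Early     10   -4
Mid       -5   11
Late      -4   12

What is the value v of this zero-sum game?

52/15

Row minima: Early → -4, Mid → -5, Late → -4; maximin = -4.
Column maxima: High → 10, Low → 12; minimax = 10.
-4 ≠ 10, so there is no saddle point; optimal play is mixed.
Mid is strictly dominated by Late, so Firm A never plays it.
On the remaining 2×2 (Early, Late vs High, Low):
Let Firm A play Early with probability p. Expected payoff against High: 10p + (-4)(1−p) = 14p − 4; against Low: (-4)p + 12(1−p) = −16p + 12.
Setting these equal: 14p − 4 = −16p + 12 ⇒ 30p = 16 ⇒ p = 8/15, and the value is (14)·(8/15) − 4 = 52/15.
For Firm B: with q = P(High), equating Early's and Late's payoffs gives 14q − 4 = −16q + 12 ⇒ q = 8/15.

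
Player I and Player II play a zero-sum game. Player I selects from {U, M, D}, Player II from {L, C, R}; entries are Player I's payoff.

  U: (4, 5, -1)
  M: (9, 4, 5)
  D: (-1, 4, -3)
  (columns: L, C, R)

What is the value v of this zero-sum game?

29/7

Row minima: U → -1, M → 4, D → -3; maximin = 4.
Column maxima: L → 9, C → 5, R → 5; minimax = 5.
4 ≠ 5, so there is no saddle point; optimal play is mixed.
D is strictly dominated by U, so Player I never plays it.
L is strictly dominated by R (it gives Player I strictly more in every row), so Player II never plays it.
On the remaining 2×2 (U, M vs C, R):
Let Player I play U with probability p. Expected payoff against C: 5p + 4(1−p) = p + 4; against R: (-1)p + 5(1−p) = −6p + 5.
Setting these equal: p + 4 = −6p + 5 ⇒ 7p = 1 ⇒ p = 1/7, and the value is (1)·(1/7) + 4 = 29/7.
For Player II: with q = P(C), equating U's and M's payoffs gives 6q − 1 = −q + 5 ⇒ q = 6/7.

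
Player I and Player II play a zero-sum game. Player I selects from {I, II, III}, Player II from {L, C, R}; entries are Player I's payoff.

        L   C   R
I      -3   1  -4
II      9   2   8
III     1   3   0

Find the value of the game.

8/3

Row minima: I → -4, II → 2, III → 0; maximin = 2.
Column maxima: L → 9, C → 3, R → 8; minimax = 3.
2 ≠ 3, so there is no saddle point; optimal play is mixed.
I is strictly dominated by II, so Player I never plays it.
L is strictly dominated by R (it gives Player I strictly more in every row), so Player II never plays it.
On the remaining 2×2 (II, III vs C, R):
Let Player I play II with probability p. Expected payoff against C: 2p + 3(1−p) = −p + 3; against R: 8p + 0(1−p) = 8p.
Setting these equal: −p + 3 = 8p ⇒ −9p = -3 ⇒ p = 1/3, and the value is (-1)·(1/3) + 3 = 8/3.
For Player II: with q = P(C), equating II's and III's payoffs gives −6q + 8 = 3q ⇒ q = 8/9.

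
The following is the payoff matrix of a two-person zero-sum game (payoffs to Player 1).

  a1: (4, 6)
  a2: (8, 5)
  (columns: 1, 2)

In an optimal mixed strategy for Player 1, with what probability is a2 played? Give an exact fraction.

Row minima: a1 → 4, a2 → 5; maximin = 5.
Column maxima: 1 → 8, 2 → 6; minimax = 6.
5 ≠ 6, so there is no saddle point; optimal play is mixed.
Let Player 1 play a1 with probability p. Expected payoff against 1: 4p + 8(1−p) = −4p + 8; against 2: 6p + 5(1−p) = p + 5.
Setting these equal: −4p + 8 = p + 5 ⇒ −5p = -3 ⇒ p = 3/5, and the value is (-4)·(3/5) + 8 = 28/5.
For Player 2: with q = P(1), equating a1's and a2's payoffs gives −2q + 6 = 3q + 5 ⇒ q = 1/5.

2/5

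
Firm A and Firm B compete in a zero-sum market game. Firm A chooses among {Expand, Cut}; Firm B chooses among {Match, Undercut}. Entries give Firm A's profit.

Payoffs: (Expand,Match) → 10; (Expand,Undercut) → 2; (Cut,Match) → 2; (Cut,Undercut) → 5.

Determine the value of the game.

Row minima: Expand → 2, Cut → 2; maximin = 2.
Column maxima: Match → 10, Undercut → 5; minimax = 5.
2 ≠ 5, so there is no saddle point; optimal play is mixed.
Let Firm A play Expand with probability p. Expected payoff against Match: 10p + 2(1−p) = 8p + 2; against Undercut: 2p + 5(1−p) = −3p + 5.
Setting these equal: 8p + 2 = −3p + 5 ⇒ 11p = 3 ⇒ p = 3/11, and the value is (8)·(3/11) + 2 = 46/11.
For Firm B: with q = P(Match), equating Expand's and Cut's payoffs gives 8q + 2 = −3q + 5 ⇒ q = 3/11.

46/11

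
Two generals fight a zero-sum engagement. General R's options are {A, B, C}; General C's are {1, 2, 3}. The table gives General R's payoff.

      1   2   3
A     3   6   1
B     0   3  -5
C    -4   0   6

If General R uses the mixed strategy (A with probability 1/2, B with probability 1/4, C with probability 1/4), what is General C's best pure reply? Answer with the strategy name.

If General C plays 1, General R's expected payoff is (1/2)·3 + (1/4)·0 + (1/4)·(-4) = 1/2.
If General C plays 2, General R's expected payoff is (1/2)·6 + (1/4)·3 + (1/4)·0 = 15/4.
If General C plays 3, General R's expected payoff is (1/2)·1 + (1/4)·(-5) + (1/4)·6 = 3/4.
General C minimizes General R's payoff; the smallest is 1/2, so the best response is 1.

1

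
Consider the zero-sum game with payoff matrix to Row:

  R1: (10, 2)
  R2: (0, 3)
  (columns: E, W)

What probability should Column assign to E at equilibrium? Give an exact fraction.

Row minima: R1 → 2, R2 → 0; maximin = 2.
Column maxima: E → 10, W → 3; minimax = 3.
2 ≠ 3, so there is no saddle point; optimal play is mixed.
Let Row play R1 with probability p. Expected payoff against E: 10p + 0(1−p) = 10p; against W: 2p + 3(1−p) = −p + 3.
Setting these equal: 10p = −p + 3 ⇒ 11p = 3 ⇒ p = 3/11, and the value is (10)·(3/11) = 30/11.
For Column: with q = P(E), equating R1's and R2's payoffs gives 8q + 2 = −3q + 3 ⇒ q = 1/11.

1/11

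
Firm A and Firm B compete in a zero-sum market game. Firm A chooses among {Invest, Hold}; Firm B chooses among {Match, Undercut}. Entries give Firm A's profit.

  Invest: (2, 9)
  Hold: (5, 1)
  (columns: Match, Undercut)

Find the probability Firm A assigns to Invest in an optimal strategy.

4/11

Row minima: Invest → 2, Hold → 1; maximin = 2.
Column maxima: Match → 5, Undercut → 9; minimax = 5.
2 ≠ 5, so there is no saddle point; optimal play is mixed.
Let Firm A play Invest with probability p. Expected payoff against Match: 2p + 5(1−p) = −3p + 5; against Undercut: 9p + 1(1−p) = 8p + 1.
Setting these equal: −3p + 5 = 8p + 1 ⇒ −11p = -4 ⇒ p = 4/11, and the value is (-3)·(4/11) + 5 = 43/11.
For Firm B: with q = P(Match), equating Invest's and Hold's payoffs gives −7q + 9 = 4q + 1 ⇒ q = 8/11.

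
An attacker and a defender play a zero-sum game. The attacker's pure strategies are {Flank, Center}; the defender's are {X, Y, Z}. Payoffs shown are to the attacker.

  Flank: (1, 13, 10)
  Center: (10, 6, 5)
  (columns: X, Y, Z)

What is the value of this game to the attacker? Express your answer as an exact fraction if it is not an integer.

95/14

Row minima: Flank → 1, Center → 5; maximin = 5.
Column maxima: X → 10, Y → 13, Z → 10; minimax = 10.
5 ≠ 10, so there is no saddle point; optimal play is mixed.
Y is strictly dominated by Z (it gives the attacker strictly more in every row), so the defender never plays it.
On the remaining 2×2 (Flank, Center vs X, Z):
Let the attacker play Flank with probability p. Expected payoff against X: 1p + 10(1−p) = −9p + 10; against Z: 10p + 5(1−p) = 5p + 5.
Setting these equal: −9p + 10 = 5p + 5 ⇒ −14p = -5 ⇒ p = 5/14, and the value is (-9)·(5/14) + 10 = 95/14.
For the defender: with q = P(X), equating Flank's and Center's payoffs gives −9q + 10 = 5q + 5 ⇒ q = 5/14.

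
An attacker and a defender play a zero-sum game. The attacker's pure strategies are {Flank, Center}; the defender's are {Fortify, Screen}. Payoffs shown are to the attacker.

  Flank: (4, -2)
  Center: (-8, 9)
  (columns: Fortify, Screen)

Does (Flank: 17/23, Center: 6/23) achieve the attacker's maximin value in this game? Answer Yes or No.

Yes

Against Fortify this mix gives (17/23)·4 + (6/23)·(-8) = 20/23.
Against Screen this mix gives (17/23)·(-2) + (6/23)·9 = 20/23.
All of the defender's active replies (Fortify, Screen) yield 20/23, and no column does worse for the attacker. The mix makes the defender indifferent and guarantees 20/23, so it is optimal.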